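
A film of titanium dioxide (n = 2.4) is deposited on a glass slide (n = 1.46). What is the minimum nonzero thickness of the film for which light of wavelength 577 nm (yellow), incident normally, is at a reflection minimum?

Top surface (1.0 → 2.4): reflection off a higher-index medium gives a half-wave phase shift.
Ray reflecting at the bottom interface goes from n = 2.4 toward n = 1.46: no phase shift.
Exactly one π shift → a net half-wave offset.
For minimum reflection here: 2 n t = m λ.
Minimum nonzero at m = 1: t = λ / (2 n) = 577 / (2 × 2.4) = 120 nm.

120 nm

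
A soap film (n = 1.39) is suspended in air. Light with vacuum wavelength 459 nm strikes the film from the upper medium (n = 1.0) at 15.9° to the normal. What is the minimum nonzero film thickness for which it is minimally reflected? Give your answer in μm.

Top surface (1.0 → 1.39): reflection off a higher-index medium gives a half-wave phase shift.
At the lower boundary (n = 1.39 to n = 1.0) the reflected ray undergoes no phase shift.
Exactly one π shift → a net half-wave offset.
For weak reflection here: 2 n t cos θ_r = m λ.
Snell's law: 1.0 sin 15.9° = 1.39 sin θ_r → sin θ_r = 0.197, cos θ_r = 0.980.
Minimum nonzero at m = 1: t = λ / (2 n cos θ_r) = 459 / (2 × 1.39 × 0.980) = 168 nm.

0.168 μm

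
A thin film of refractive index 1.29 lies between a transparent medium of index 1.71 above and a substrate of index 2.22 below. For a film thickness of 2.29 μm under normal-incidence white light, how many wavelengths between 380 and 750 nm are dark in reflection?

Ray reflecting at the top interface goes from n = 1.71 toward n = 1.29: no phase shift.
Bottom surface (1.29 → 2.22): reflection off a higher-index medium gives a half-wave phase shift.
The two reflections differ by half a wavelength.
So the condition for destructive reflection is 2 n t = m λ.
λ = 2 n t / m = 5908 / m nm.
m=7: 844 nm (IR); m=8: 739 nm (visible); m=9: 656 nm (visible); m=10: 591 nm (visible); m=11: 537 nm (visible); m=12: 492 nm (visible); m=13: 454 nm (visible); m=14: 422 nm (visible); m=15: 394 nm (visible); m=16: 369 nm (UV).

8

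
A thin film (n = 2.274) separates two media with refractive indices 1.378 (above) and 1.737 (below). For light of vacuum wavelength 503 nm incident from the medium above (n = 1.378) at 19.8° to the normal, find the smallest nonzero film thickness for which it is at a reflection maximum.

56.5 nm

At the upper boundary (n = 1.378 to n = 2.274) the reflected ray undergoes a half-wave phase shift.
Bottom surface (2.274 → 1.737): reflection off a lower-index medium gives no phase shift.
Net: one phase inversion between the two reflected rays.
With one net inversion, constructive interference in reflection requires 2 n t cos θ_r = (m + ½) λ.
Snell's law: 1.378 sin 19.8° = 2.274 sin θ_r → sin θ_r = 0.205, cos θ_r = 0.979.
Minimum at m = 0: t = λ / (4 n cos θ_r) = 503 / (4 × 2.274 × 0.979) = 56.5 nm.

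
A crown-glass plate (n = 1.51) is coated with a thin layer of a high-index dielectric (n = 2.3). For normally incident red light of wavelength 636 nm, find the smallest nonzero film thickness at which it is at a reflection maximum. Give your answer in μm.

Ray reflecting at the top interface goes from n = 1.0 toward n = 2.3: a half-wave phase shift.
Bottom surface (2.3 → 1.51): reflection off a lower-index medium gives no phase shift.
Exactly one π shift → a net half-wave offset.
With one net inversion, constructive interference in reflection requires 2 n t = (m + ½) λ.
Minimum at m = 0: t = λ / (4 n) = 636 / (4 × 2.3) = 69.1 nm.

0.0691 μm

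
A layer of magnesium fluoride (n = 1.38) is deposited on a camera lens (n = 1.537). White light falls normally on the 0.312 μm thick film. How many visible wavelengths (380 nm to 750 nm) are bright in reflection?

Top surface (1.0 → 1.38): reflection off a higher-index medium gives a half-wave phase shift.
Bottom surface (1.38 → 1.537): reflection off a higher-index medium gives a half-wave phase shift.
The two reflections carry the same phase change, so no net offset.
For bright reflection here: 2 n t = m λ.
λ = 2 n t / m = 861 / m nm.
m=1: 861 nm (IR); m=2: 431 nm (visible); m=3: 287 nm (UV).

1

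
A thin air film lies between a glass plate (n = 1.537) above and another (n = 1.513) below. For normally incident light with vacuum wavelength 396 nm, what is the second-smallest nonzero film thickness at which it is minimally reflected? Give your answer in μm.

At the upper boundary (n = 1.537 to n = 1.0) the reflected ray undergoes no phase shift.
At the lower boundary (n = 1.0 to n = 1.513) the reflected ray undergoes a half-wave phase shift.
The two reflections differ by half a wavelength.
For weak reflection here: 2 n t = m λ.
The second-smallest nonzero thickness corresponds to m = 2: t = m λ / (2 n) = 2.00 × 396 / (2 × 1.0) = 396 nm.

0.396 μm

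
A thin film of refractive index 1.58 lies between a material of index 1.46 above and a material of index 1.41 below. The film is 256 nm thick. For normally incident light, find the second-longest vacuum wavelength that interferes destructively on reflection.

404 nm

At the upper boundary (n = 1.46 to n = 1.58) the reflected ray undergoes a half-wave phase shift.
Bottom surface (1.58 → 1.41): reflection off a lower-index medium gives no phase shift.
The two reflections differ by half a wavelength.
So the condition for destructive reflection is 2 n t = m λ.
λ = 2 n t / m. The second-longest wavelength is m = 2: λ = 2 × 1.58 × 256 / 2.00 = 404 nm.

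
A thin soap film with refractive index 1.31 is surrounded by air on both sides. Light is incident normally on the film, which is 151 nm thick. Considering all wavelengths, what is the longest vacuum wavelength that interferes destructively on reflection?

396 nm

Ray reflecting at the top interface goes from n = 1.0 toward n = 1.31: a half-wave phase shift.
Bottom surface (1.31 → 1.0): reflection off a lower-index medium gives no phase shift.
The two reflections differ by half a wavelength.
So the condition for destructive reflection is 2 n t = m λ.
λ = 2 n t / m. The longest wavelength is m = 1: λ = 2 × 1.31 × 151 / 1.00 = 396 nm.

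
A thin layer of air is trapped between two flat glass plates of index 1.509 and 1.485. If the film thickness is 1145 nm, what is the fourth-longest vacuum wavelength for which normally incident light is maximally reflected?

Ray reflecting at the top interface goes from n = 1.509 toward n = 1.0: no phase shift.
Bottom surface (1.0 → 1.485): reflection off a higher-index medium gives a half-wave phase shift.
The two reflections differ by half a wavelength.
So the condition for constructive reflection is 2 n t = (m + ½) λ.
λ = 2 n t / (m + ½). The fourth-longest wavelength is m = 3: λ = 2 × 1.0 × 1145 / 3.50 = 654 nm.

654 nm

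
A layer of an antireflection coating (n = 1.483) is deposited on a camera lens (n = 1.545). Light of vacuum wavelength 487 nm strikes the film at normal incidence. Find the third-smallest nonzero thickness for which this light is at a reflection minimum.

410 nm

Ray reflecting at the top interface goes from n = 1.0 toward n = 1.483: a half-wave phase shift.
Ray reflecting at the bottom interface goes from n = 1.483 toward n = 1.545: a half-wave phase shift.
Net: no relative phase inversion (both shifts match).
So the condition for destructive reflection is 2 n t = (m + ½) λ.
The third-smallest nonzero thickness corresponds to m = 2: t = (m + ½) λ / (2 n) = 2.50 × 487 / (2 × 1.483) = 410 nm.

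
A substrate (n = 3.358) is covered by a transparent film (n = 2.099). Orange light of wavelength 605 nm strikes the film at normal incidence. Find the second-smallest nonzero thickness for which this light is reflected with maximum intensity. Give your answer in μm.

0.288 μm

Ray reflecting at the top interface goes from n = 1.0 toward n = 2.099: a half-wave phase shift.
Bottom surface (2.099 → 3.358): reflection off a higher-index medium gives a half-wave phase shift.
The two reflections carry the same phase change, so no net offset.
For bright reflection here: 2 n t = m λ.
The second-smallest nonzero thickness corresponds to m = 2: t = m λ / (2 n) = 2.00 × 605 / (2 × 2.099) = 288 nm.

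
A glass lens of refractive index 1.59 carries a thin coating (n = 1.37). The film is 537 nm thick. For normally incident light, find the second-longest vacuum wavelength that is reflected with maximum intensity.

736 nm

Ray reflecting at the top interface goes from n = 1.0 toward n = 1.37: a half-wave phase shift.
At the lower boundary (n = 1.37 to n = 1.59) the reflected ray undergoes a half-wave phase shift.
The two reflections carry the same phase change, so no net offset.
For strong reflection here: 2 n t = m λ.
λ = 2 n t / m. The second-longest wavelength is m = 2: λ = 2 × 1.37 × 537 / 2.00 = 736 nm.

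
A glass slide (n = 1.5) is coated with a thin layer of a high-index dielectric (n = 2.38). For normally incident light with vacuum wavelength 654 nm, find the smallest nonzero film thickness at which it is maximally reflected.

68.7 nm

Top surface (1.0 → 2.38): reflection off a higher-index medium gives a half-wave phase shift.
Bottom surface (2.38 → 1.5): reflection off a lower-index medium gives no phase shift.
Net: one phase inversion between the two reflected rays.
With one net inversion, constructive interference in reflection requires 2 n t = (m + ½) λ.
Minimum at m = 0: t = λ / (4 n) = 654 / (4 × 2.38) = 68.7 nm.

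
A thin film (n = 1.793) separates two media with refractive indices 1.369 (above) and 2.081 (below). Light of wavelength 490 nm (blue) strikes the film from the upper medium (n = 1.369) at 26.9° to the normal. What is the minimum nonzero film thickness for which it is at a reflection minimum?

72.8 nm

At the upper boundary (n = 1.369 to n = 1.793) the reflected ray undergoes a half-wave phase shift.
At the lower boundary (n = 1.793 to n = 2.081) the reflected ray undergoes a half-wave phase shift.
The two reflections carry the same phase change, so no net offset.
So the condition for destructive reflection is 2 n t cos θ_r = (m + ½) λ.
Snell's law: 1.369 sin 26.9° = 1.793 sin θ_r → sin θ_r = 0.345, cos θ_r = 0.938.
Minimum at m = 0: t = λ / (4 n cos θ_r) = 490 / (4 × 1.793 × 0.938) = 72.8 nm.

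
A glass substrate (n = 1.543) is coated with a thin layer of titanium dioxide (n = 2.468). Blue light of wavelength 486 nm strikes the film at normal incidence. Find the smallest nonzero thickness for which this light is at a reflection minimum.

98.5 nm

At the upper boundary (n = 1.0 to n = 2.468) the reflected ray undergoes a half-wave phase shift.
At the lower boundary (n = 2.468 to n = 1.543) the reflected ray undergoes no phase shift.
Exactly one π shift → a net half-wave offset.
With one net inversion, destructive interference in reflection requires 2 n t = m λ.
The smallest nonzero thickness corresponds to m = 1: t = m λ / (2 n) = 1.00 × 486 / (2 × 2.468) = 98.5 nm.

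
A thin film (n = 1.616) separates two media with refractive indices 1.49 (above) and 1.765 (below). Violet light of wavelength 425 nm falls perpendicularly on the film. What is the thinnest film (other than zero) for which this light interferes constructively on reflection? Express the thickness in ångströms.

At the upper boundary (n = 1.49 to n = 1.616) the reflected ray undergoes a half-wave phase shift.
Bottom surface (1.616 → 1.765): reflection off a higher-index medium gives a half-wave phase shift.
Zero or two π shifts → no net half-wave offset.
With no net inversion, constructive interference in reflection requires 2 n t = m λ.
Minimum nonzero at m = 1: t = λ / (2 n) = 425 / (2 × 1.616) = 131 nm.

1315 Å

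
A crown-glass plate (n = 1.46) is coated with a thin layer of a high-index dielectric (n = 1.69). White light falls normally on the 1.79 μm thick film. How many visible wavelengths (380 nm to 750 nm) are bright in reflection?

Top surface (1.0 → 1.69): reflection off a higher-index medium gives a half-wave phase shift.
Bottom surface (1.69 → 1.46): reflection off a lower-index medium gives no phase shift.
The two reflections differ by half a wavelength.
With one net inversion, constructive interference in reflection requires 2 n t = (m + ½) λ.
λ = 2 n t / (m + ½) = 6050 / (m + ½) nm.
m=7: 807 nm (IR); m=8: 712 nm (visible); m=9: 637 nm (visible); m=10: 576 nm (visible); m=11: 526 nm (visible); m=12: 484 nm (visible); m=13: 448 nm (visible); m=14: 417 nm (visible); m=15: 390 nm (visible); m=16: 367 nm (UV).

8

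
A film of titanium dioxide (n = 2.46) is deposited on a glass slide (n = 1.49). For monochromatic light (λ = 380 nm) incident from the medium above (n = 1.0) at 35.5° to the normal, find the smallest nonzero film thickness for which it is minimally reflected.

79.5 nm

Ray reflecting at the top interface goes from n = 1.0 toward n = 2.46: a half-wave phase shift.
Ray reflecting at the bottom interface goes from n = 2.46 toward n = 1.49: no phase shift.
Exactly one π shift → a net half-wave offset.
For minimum reflection here: 2 n t cos θ_r = m λ.
Snell's law: 1.0 sin 35.5° = 2.46 sin θ_r → sin θ_r = 0.236, cos θ_r = 0.972.
Minimum nonzero at m = 1: t = λ / (2 n cos θ_r) = 380 / (2 × 2.46 × 0.972) = 79.5 nm.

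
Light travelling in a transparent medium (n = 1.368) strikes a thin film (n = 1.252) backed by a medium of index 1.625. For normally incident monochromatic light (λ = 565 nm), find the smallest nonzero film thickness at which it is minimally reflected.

226 nm

Ray reflecting at the top interface goes from n = 1.368 toward n = 1.252: no phase shift.
Bottom surface (1.252 → 1.625): reflection off a higher-index medium gives a half-wave phase shift.
Net: one phase inversion between the two reflected rays.
So the condition for destructive reflection is 2 n t = m λ.
Minimum nonzero at m = 1: t = λ / (2 n) = 565 / (2 × 1.252) = 226 nm.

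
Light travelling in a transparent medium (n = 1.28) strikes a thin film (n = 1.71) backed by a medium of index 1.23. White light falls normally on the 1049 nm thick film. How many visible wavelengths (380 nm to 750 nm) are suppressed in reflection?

5

Top surface (1.28 → 1.71): reflection off a higher-index medium gives a half-wave phase shift.
Ray reflecting at the bottom interface goes from n = 1.71 toward n = 1.23: no phase shift.
Net: one phase inversion between the two reflected rays.
For minimum reflection here: 2 n t = m λ.
λ = 2 n t / m = 3588 / m nm.
m=4: 897 nm (IR); m=5: 718 nm (visible); m=6: 598 nm (visible); m=7: 513 nm (visible); m=8: 448 nm (visible); m=9: 399 nm (visible); m=10: 359 nm (UV).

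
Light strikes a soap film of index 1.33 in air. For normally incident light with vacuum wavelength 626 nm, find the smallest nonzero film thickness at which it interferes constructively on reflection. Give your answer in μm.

Top surface (1.0 → 1.33): reflection off a higher-index medium gives a half-wave phase shift.
Ray reflecting at the bottom interface goes from n = 1.33 toward n = 1.0: no phase shift.
Net: one phase inversion between the two reflected rays.
With one net inversion, constructive interference in reflection requires 2 n t = (m + ½) λ.
Minimum at m = 0: t = λ / (4 n) = 626 / (4 × 1.33) = 118 nm.

0.118 μm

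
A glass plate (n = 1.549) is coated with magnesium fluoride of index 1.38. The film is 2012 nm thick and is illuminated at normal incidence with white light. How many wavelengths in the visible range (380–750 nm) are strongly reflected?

At the upper boundary (n = 1.0 to n = 1.38) the reflected ray undergoes a half-wave phase shift.
Bottom surface (1.38 → 1.549): reflection off a higher-index medium gives a half-wave phase shift.
The two reflections carry the same phase change, so no net offset.
For strong reflection here: 2 n t = m λ.
λ = 2 n t / m = 5553 / m nm.
m=7: 793 nm (IR); m=8: 694 nm (visible); m=9: 617 nm (visible); m=10: 555 nm (visible); m=11: 505 nm (visible); m=12: 463 nm (visible); m=13: 427 nm (visible); m=14: 397 nm (visible); m=15: 370 nm (UV).

7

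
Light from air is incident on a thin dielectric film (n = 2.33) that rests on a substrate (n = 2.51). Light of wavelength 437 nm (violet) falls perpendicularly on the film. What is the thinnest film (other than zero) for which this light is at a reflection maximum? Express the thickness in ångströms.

Top surface (1.0 → 2.33): reflection off a higher-index medium gives a half-wave phase shift.
Bottom surface (2.33 → 2.51): reflection off a higher-index medium gives a half-wave phase shift.
The two reflections carry the same phase change, so no net offset.
With no net inversion, constructive interference in reflection requires 2 n t = m λ.
Minimum nonzero at m = 1: t = λ / (2 n) = 437 / (2 × 2.33) = 93.8 nm.

938 Å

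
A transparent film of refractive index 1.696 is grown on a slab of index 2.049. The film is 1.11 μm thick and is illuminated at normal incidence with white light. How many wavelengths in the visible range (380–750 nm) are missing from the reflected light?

5

Ray reflecting at the top interface goes from n = 1.0 toward n = 1.696: a half-wave phase shift.
Bottom surface (1.696 → 2.049): reflection off a higher-index medium gives a half-wave phase shift.
Net: no relative phase inversion (both shifts match).
So the condition for destructive reflection is 2 n t = (m + ½) λ.
λ = 2 n t / (m + ½) = 3765 / (m + ½) nm.
m=4: 837 nm (IR); m=5: 685 nm (visible); m=6: 579 nm (visible); m=7: 502 nm (visible); m=8: 443 nm (visible); m=9: 396 nm (visible); m=10: 359 nm (UV).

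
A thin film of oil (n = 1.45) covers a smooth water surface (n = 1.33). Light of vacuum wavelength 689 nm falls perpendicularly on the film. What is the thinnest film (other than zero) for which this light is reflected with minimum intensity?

238 nm

Ray reflecting at the top interface goes from n = 1.0 toward n = 1.45: a half-wave phase shift.
Ray reflecting at the bottom interface goes from n = 1.45 toward n = 1.33: no phase shift.
Net: one phase inversion between the two reflected rays.
With one net inversion, destructive interference in reflection requires 2 n t = m λ.
Minimum nonzero at m = 1: t = λ / (2 n) = 689 / (2 × 1.45) = 238 nm.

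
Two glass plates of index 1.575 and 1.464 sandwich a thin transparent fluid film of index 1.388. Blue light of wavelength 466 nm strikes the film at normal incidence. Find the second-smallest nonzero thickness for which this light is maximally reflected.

252 nm

Top surface (1.575 → 1.388): reflection off a lower-index medium gives no phase shift.
Bottom surface (1.388 → 1.464): reflection off a higher-index medium gives a half-wave phase shift.
The two reflections differ by half a wavelength.
For bright reflection here: 2 n t = (m + ½) λ.
The second-smallest nonzero thickness corresponds to m = 1: t = (m + ½) λ / (2 n) = 1.50 × 466 / (2 × 1.388) = 252 nm.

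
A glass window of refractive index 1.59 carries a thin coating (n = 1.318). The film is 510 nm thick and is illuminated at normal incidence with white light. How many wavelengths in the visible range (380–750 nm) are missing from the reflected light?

Ray reflecting at the top interface goes from n = 1.0 toward n = 1.318: a half-wave phase shift.
Ray reflecting at the bottom interface goes from n = 1.318 toward n = 1.59: a half-wave phase shift.
Net: no relative phase inversion (both shifts match).
With no net inversion, destructive interference in reflection requires 2 n t = (m + ½) λ.
λ = 2 n t / (m + ½) = 1344 / (m + ½) nm.
m=1: 896 nm (IR); m=2: 538 nm (visible); m=3: 384 nm (visible); m=4: 299 nm (UV).

2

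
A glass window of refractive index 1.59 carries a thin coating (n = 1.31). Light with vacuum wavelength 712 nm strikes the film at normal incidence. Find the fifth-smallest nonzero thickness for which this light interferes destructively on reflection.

At the upper boundary (n = 1.0 to n = 1.31) the reflected ray undergoes a half-wave phase shift.
Bottom surface (1.31 → 1.59): reflection off a higher-index medium gives a half-wave phase shift.
The two reflections carry the same phase change, so no net offset.
With no net inversion, destructive interference in reflection requires 2 n t = (m + ½) λ.
The fifth-smallest nonzero thickness corresponds to m = 4: t = (m + ½) λ / (2 n) = 4.50 × 712 / (2 × 1.31) = 1223 nm.

1223 nm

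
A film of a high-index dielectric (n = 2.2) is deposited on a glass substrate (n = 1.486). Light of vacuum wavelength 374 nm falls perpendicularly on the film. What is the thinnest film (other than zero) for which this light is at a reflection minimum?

Top surface (1.0 → 2.2): reflection off a higher-index medium gives a half-wave phase shift.
Ray reflecting at the bottom interface goes from n = 2.2 toward n = 1.486: no phase shift.
The two reflections differ by half a wavelength.
So the condition for destructive reflection is 2 n t = m λ.
Minimum nonzero at m = 1: t = λ / (2 n) = 374 / (2 × 2.2) = 85.0 nm.

85.0 nm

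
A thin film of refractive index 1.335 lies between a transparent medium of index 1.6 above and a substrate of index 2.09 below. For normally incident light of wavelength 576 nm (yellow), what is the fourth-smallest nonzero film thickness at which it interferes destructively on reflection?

At the upper boundary (n = 1.6 to n = 1.335) the reflected ray undergoes no phase shift.
Ray reflecting at the bottom interface goes from n = 1.335 toward n = 2.09: a half-wave phase shift.
Net: one phase inversion between the two reflected rays.
With one net inversion, destructive interference in reflection requires 2 n t = m λ.
The fourth-smallest nonzero thickness corresponds to m = 4: t = m λ / (2 n) = 4.00 × 576 / (2 × 1.335) = 863 nm.

863 nm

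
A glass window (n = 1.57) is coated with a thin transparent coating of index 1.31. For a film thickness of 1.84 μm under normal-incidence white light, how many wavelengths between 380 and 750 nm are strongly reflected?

6

Ray reflecting at the top interface goes from n = 1.0 toward n = 1.31: a half-wave phase shift.
Bottom surface (1.31 → 1.57): reflection off a higher-index medium gives a half-wave phase shift.
The two reflections carry the same phase change, so no net offset.
With no net inversion, constructive interference in reflection requires 2 n t = m λ.
λ = 2 n t / m = 4821 / m nm.
m=6: 803 nm (IR); m=7: 689 nm (visible); m=8: 603 nm (visible); m=9: 536 nm (visible); m=10: 482 nm (visible); m=11: 438 nm (visible); m=12: 402 nm (visible); m=13: 371 nm (UV).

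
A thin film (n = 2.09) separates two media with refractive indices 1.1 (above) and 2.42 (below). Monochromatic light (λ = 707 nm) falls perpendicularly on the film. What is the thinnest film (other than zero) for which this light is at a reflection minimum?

84.6 nm

At the upper boundary (n = 1.1 to n = 2.09) the reflected ray undergoes a half-wave phase shift.
Bottom surface (2.09 → 2.42): reflection off a higher-index medium gives a half-wave phase shift.
Net: no relative phase inversion (both shifts match).
So the condition for destructive reflection is 2 n t = (m + ½) λ.
Minimum at m = 0: t = λ / (4 n) = 707 / (4 × 2.09) = 84.6 nm.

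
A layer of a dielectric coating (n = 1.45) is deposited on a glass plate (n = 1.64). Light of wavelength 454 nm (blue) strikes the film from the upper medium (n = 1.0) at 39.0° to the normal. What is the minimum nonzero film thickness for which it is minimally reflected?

Top surface (1.0 → 1.45): reflection off a higher-index medium gives a half-wave phase shift.
Ray reflecting at the bottom interface goes from n = 1.45 toward n = 1.64: a half-wave phase shift.
The two reflections carry the same phase change, so no net offset.
For minimum reflection here: 2 n t cos θ_r = (m + ½) λ.
Snell's law: 1.0 sin 39.0° = 1.45 sin θ_r → sin θ_r = 0.434, cos θ_r = 0.901.
Minimum at m = 0: t = λ / (4 n cos θ_r) = 454 / (4 × 1.45 × 0.901) = 86.9 nm.

86.9 nm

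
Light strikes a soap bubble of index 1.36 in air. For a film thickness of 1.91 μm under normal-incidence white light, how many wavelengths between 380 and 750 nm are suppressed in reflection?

Ray reflecting at the top interface goes from n = 1.0 toward n = 1.36: a half-wave phase shift.
Bottom surface (1.36 → 1.0): reflection off a lower-index medium gives no phase shift.
Net: one phase inversion between the two reflected rays.
With one net inversion, destructive interference in reflection requires 2 n t = m λ.
λ = 2 n t / m = 5195 / m nm.
m=6: 866 nm (IR); m=7: 742 nm (visible); m=8: 649 nm (visible); m=9: 577 nm (visible); m=10: 520 nm (visible); m=11: 472 nm (visible); m=12: 433 nm (visible); m=13: 400 nm (visible); m=14: 371 nm (UV).

7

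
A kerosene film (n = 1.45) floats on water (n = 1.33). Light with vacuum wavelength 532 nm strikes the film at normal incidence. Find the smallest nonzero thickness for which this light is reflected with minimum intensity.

183 nm

Ray reflecting at the top interface goes from n = 1.0 toward n = 1.45: a half-wave phase shift.
Ray reflecting at the bottom interface goes from n = 1.45 toward n = 1.33: no phase shift.
The two reflections differ by half a wavelength.
With one net inversion, destructive interference in reflection requires 2 n t = m λ.
The smallest nonzero thickness corresponds to m = 1: t = m λ / (2 n) = 1.00 × 532 / (2 × 1.45) = 183 nm.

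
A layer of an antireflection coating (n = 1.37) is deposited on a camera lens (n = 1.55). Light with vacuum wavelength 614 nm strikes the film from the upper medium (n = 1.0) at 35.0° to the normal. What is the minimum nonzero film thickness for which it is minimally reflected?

123 nm

At the upper boundary (n = 1.0 to n = 1.37) the reflected ray undergoes a half-wave phase shift.
Ray reflecting at the bottom interface goes from n = 1.37 toward n = 1.55: a half-wave phase shift.
The two reflections carry the same phase change, so no net offset.
For weak reflection here: 2 n t cos θ_r = (m + ½) λ.
Snell's law: 1.0 sin 35.0° = 1.37 sin θ_r → sin θ_r = 0.419, cos θ_r = 0.908.
Minimum at m = 0: t = λ / (4 n cos θ_r) = 614 / (4 × 1.37 × 0.908) = 123 nm.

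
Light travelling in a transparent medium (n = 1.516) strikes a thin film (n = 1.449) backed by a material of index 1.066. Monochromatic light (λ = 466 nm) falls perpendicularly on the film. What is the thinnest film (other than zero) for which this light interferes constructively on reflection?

Ray reflecting at the top interface goes from n = 1.516 toward n = 1.449: no phase shift.
Bottom surface (1.449 → 1.066): reflection off a lower-index medium gives no phase shift.
Zero or two π shifts → no net half-wave offset.
For strong reflection here: 2 n t = m λ.
Minimum nonzero at m = 1: t = λ / (2 n) = 466 / (2 × 1.449) = 161 nm.

161 nm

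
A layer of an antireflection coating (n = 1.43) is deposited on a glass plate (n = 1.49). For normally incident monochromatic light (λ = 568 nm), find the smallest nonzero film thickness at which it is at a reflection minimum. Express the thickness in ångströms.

993 Å

Ray reflecting at the top interface goes from n = 1.0 toward n = 1.43: a half-wave phase shift.
Bottom surface (1.43 → 1.49): reflection off a higher-index medium gives a half-wave phase shift.
The two reflections carry the same phase change, so no net offset.
With no net inversion, destructive interference in reflection requires 2 n t = (m + ½) λ.
Minimum at m = 0: t = λ / (4 n) = 568 / (4 × 1.43) = 99.3 nm.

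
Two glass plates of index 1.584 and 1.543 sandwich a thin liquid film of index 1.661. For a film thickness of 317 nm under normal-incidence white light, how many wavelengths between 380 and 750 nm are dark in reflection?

At the upper boundary (n = 1.584 to n = 1.661) the reflected ray undergoes a half-wave phase shift.
Ray reflecting at the bottom interface goes from n = 1.661 toward n = 1.543: no phase shift.
The two reflections differ by half a wavelength.
For dark reflection here: 2 n t = m λ.
λ = 2 n t / m = 1053 / m nm.
m=1: 1053 nm (IR); m=2: 527 nm (visible); m=3: 351 nm (UV).

1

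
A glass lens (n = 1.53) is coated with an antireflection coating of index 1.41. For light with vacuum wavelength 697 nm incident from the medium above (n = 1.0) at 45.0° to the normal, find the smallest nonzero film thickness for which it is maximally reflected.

286 nm

At the upper boundary (n = 1.0 to n = 1.41) the reflected ray undergoes a half-wave phase shift.
At the lower boundary (n = 1.41 to n = 1.53) the reflected ray undergoes a half-wave phase shift.
Net: no relative phase inversion (both shifts match).
So the condition for constructive reflection is 2 n t cos θ_r = m λ.
Snell's law: 1.0 sin 45.0° = 1.41 sin θ_r → sin θ_r = 0.501, cos θ_r = 0.865.
Minimum nonzero at m = 1: t = λ / (2 n cos θ_r) = 697 / (2 × 1.41 × 0.865) = 286 nm.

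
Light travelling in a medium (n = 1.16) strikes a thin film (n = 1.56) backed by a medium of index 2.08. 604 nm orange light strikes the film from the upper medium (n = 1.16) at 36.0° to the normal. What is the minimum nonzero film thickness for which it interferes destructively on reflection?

108 nm

At the upper boundary (n = 1.16 to n = 1.56) the reflected ray undergoes a half-wave phase shift.
At the lower boundary (n = 1.56 to n = 2.08) the reflected ray undergoes a half-wave phase shift.
Net: no relative phase inversion (both shifts match).
With no net inversion, destructive interference in reflection requires 2 n t cos θ_r = (m + ½) λ.
Snell's law: 1.16 sin 36.0° = 1.56 sin θ_r → sin θ_r = 0.437, cos θ_r = 0.899.
Minimum at m = 0: t = λ / (4 n cos θ_r) = 604 / (4 × 1.56 × 0.899) = 108 nm.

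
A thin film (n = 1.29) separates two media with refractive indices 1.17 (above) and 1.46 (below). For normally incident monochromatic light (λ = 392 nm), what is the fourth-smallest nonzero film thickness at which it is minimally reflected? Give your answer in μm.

Top surface (1.17 → 1.29): reflection off a higher-index medium gives a half-wave phase shift.
Ray reflecting at the bottom interface goes from n = 1.29 toward n = 1.46: a half-wave phase shift.
Zero or two π shifts → no net half-wave offset.
For minimum reflection here: 2 n t = (m + ½) λ.
The fourth-smallest nonzero thickness corresponds to m = 3: t = (m + ½) λ / (2 n) = 3.50 × 392 / (2 × 1.29) = 532 nm.

0.532 μm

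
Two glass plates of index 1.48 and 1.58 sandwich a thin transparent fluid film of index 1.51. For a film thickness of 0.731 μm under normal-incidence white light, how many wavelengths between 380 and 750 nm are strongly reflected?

Ray reflecting at the top interface goes from n = 1.48 toward n = 1.51: a half-wave phase shift.
Bottom surface (1.51 → 1.58): reflection off a higher-index medium gives a half-wave phase shift.
Net: no relative phase inversion (both shifts match).
So the condition for constructive reflection is 2 n t = m λ.
λ = 2 n t / m = 2208 / m nm.
m=2: 1104 nm (IR); m=3: 736 nm (visible); m=4: 552 nm (visible); m=5: 442 nm (visible); m=6: 368 nm (UV).

3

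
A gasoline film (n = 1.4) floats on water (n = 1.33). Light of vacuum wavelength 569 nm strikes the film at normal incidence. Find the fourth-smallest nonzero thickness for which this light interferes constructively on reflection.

711 nm

At the upper boundary (n = 1.0 to n = 1.4) the reflected ray undergoes a half-wave phase shift.
At the lower boundary (n = 1.4 to n = 1.33) the reflected ray undergoes no phase shift.
Exactly one π shift → a net half-wave offset.
With one net inversion, constructive interference in reflection requires 2 n t = (m + ½) λ.
The fourth-smallest nonzero thickness corresponds to m = 3: t = (m + ½) λ / (2 n) = 3.50 × 569 / (2 × 1.4) = 711 nm.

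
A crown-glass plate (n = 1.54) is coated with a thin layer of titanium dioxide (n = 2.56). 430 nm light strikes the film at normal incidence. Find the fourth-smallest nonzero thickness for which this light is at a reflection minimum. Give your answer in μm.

0.336 μm

At the upper boundary (n = 1.0 to n = 2.56) the reflected ray undergoes a half-wave phase shift.
Bottom surface (2.56 → 1.54): reflection off a lower-index medium gives no phase shift.
Net: one phase inversion between the two reflected rays.
For minimum reflection here: 2 n t = m λ.
The fourth-smallest nonzero thickness corresponds to m = 4: t = m λ / (2 n) = 4.00 × 430 / (2 × 2.56) = 336 nm.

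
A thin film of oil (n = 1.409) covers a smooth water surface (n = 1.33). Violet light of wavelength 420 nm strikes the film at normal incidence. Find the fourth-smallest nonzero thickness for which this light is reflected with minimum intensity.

Ray reflecting at the top interface goes from n = 1.0 toward n = 1.409: a half-wave phase shift.
At the lower boundary (n = 1.409 to n = 1.33) the reflected ray undergoes no phase shift.
The two reflections differ by half a wavelength.
With one net inversion, destructive interference in reflection requires 2 n t = m λ.
The fourth-smallest nonzero thickness corresponds to m = 4: t = m λ / (2 n) = 4.00 × 420 / (2 × 1.409) = 596 nm.

596 nm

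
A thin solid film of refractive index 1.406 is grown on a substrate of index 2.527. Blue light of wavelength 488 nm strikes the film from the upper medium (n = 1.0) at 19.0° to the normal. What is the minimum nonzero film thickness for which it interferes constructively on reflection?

178 nm

Top surface (1.0 → 1.406): reflection off a higher-index medium gives a half-wave phase shift.
Ray reflecting at the bottom interface goes from n = 1.406 toward n = 2.527: a half-wave phase shift.
The two reflections carry the same phase change, so no net offset.
For strong reflection here: 2 n t cos θ_r = m λ.
Snell's law: 1.0 sin 19.0° = 1.406 sin θ_r → sin θ_r = 0.232, cos θ_r = 0.973.
Minimum nonzero at m = 1: t = λ / (2 n cos θ_r) = 488 / (2 × 1.406 × 0.973) = 178 nm.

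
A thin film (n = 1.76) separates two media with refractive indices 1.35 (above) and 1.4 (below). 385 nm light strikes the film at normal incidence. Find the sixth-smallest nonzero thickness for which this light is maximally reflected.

602 nm

Top surface (1.35 → 1.76): reflection off a higher-index medium gives a half-wave phase shift.
At the lower boundary (n = 1.76 to n = 1.4) the reflected ray undergoes no phase shift.
The two reflections differ by half a wavelength.
With one net inversion, constructive interference in reflection requires 2 n t = (m + ½) λ.
The sixth-smallest nonzero thickness corresponds to m = 5: t = (m + ½) λ / (2 n) = 5.50 × 385 / (2 × 1.76) = 602 nm.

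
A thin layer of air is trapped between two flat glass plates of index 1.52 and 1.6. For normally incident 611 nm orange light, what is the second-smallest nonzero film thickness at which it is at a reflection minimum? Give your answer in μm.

At the upper boundary (n = 1.52 to n = 1.0) the reflected ray undergoes no phase shift.
At the lower boundary (n = 1.0 to n = 1.6) the reflected ray undergoes a half-wave phase shift.
Net: one phase inversion between the two reflected rays.
So the condition for destructive reflection is 2 n t = m λ.
The second-smallest nonzero thickness corresponds to m = 2: t = m λ / (2 n) = 2.00 × 611 / (2 × 1.0) = 611 nm.

0.611 μm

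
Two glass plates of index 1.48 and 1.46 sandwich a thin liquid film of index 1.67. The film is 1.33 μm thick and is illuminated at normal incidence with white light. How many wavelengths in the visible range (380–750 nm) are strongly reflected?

6

Ray reflecting at the top interface goes from n = 1.48 toward n = 1.67: a half-wave phase shift.
Ray reflecting at the bottom interface goes from n = 1.67 toward n = 1.46: no phase shift.
Exactly one π shift → a net half-wave offset.
So the condition for constructive reflection is 2 n t = (m + ½) λ.
λ = 2 n t / (m + ½) = 4442 / (m + ½) nm.
m=5: 808 nm (IR); m=6: 683 nm (visible); m=7: 592 nm (visible); m=8: 523 nm (visible); m=9: 468 nm (visible); m=10: 423 nm (visible); m=11: 386 nm (visible); m=12: 355 nm (UV).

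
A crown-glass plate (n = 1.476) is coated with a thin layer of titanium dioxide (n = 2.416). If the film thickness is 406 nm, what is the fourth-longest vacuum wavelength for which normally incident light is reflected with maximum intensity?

Ray reflecting at the top interface goes from n = 1.0 toward n = 2.416: a half-wave phase shift.
Ray reflecting at the bottom interface goes from n = 2.416 toward n = 1.476: no phase shift.
Net: one phase inversion between the two reflected rays.
For bright reflection here: 2 n t = (m + ½) λ.
λ = 2 n t / (m + ½). The fourth-longest wavelength is m = 3: λ = 2 × 2.416 × 406 / 3.50 = 561 nm.

561 nm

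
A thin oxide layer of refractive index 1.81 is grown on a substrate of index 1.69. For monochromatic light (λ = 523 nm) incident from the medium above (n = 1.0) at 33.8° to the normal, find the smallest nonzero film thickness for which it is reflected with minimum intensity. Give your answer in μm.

0.152 μm

Top surface (1.0 → 1.81): reflection off a higher-index medium gives a half-wave phase shift.
Bottom surface (1.81 → 1.69): reflection off a lower-index medium gives no phase shift.
Exactly one π shift → a net half-wave offset.
For dark reflection here: 2 n t cos θ_r = m λ.
Snell's law: 1.0 sin 33.8° = 1.81 sin θ_r → sin θ_r = 0.307, cos θ_r = 0.952.
Minimum nonzero at m = 1: t = λ / (2 n cos θ_r) = 523 / (2 × 1.81 × 0.952) = 152 nm.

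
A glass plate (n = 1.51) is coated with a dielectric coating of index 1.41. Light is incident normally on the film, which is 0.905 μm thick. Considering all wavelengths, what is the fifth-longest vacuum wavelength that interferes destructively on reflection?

567 nm

At the upper boundary (n = 1.0 to n = 1.41) the reflected ray undergoes a half-wave phase shift.
At the lower boundary (n = 1.41 to n = 1.51) the reflected ray undergoes a half-wave phase shift.
Zero or two π shifts → no net half-wave offset.
So the condition for destructive reflection is 2 n t = (m + ½) λ.
λ = 2 n t / (m + ½). The fifth-longest wavelength is m = 4: λ = 2 × 1.41 × 905 / 4.50 = 567 nm.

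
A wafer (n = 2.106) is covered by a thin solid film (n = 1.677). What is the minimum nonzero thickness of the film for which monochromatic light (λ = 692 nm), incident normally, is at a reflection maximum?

At the upper boundary (n = 1.0 to n = 1.677) the reflected ray undergoes a half-wave phase shift.
At the lower boundary (n = 1.677 to n = 2.106) the reflected ray undergoes a half-wave phase shift.
Zero or two π shifts → no net half-wave offset.
For strong reflection here: 2 n t = m λ.
Minimum nonzero at m = 1: t = λ / (2 n) = 692 / (2 × 1.677) = 206 nm.

206 nm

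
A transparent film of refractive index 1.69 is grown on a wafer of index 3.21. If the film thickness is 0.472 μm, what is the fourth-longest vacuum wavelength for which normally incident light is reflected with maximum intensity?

399 nm

Ray reflecting at the top interface goes from n = 1.0 toward n = 1.69: a half-wave phase shift.
At the lower boundary (n = 1.69 to n = 3.21) the reflected ray undergoes a half-wave phase shift.
The two reflections carry the same phase change, so no net offset.
So the condition for constructive reflection is 2 n t = m λ.
λ = 2 n t / m. The fourth-longest wavelength is m = 4: λ = 2 × 1.69 × 472 / 4.00 = 399 nm.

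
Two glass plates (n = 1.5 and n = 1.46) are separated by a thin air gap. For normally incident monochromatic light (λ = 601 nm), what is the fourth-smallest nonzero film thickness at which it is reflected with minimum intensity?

1202 nm

Top surface (1.5 → 1.0): reflection off a lower-index medium gives no phase shift.
Bottom surface (1.0 → 1.46): reflection off a higher-index medium gives a half-wave phase shift.
Exactly one π shift → a net half-wave offset.
So the condition for destructive reflection is 2 n t = m λ.
The fourth-smallest nonzero thickness corresponds to m = 4: t = m λ / (2 n) = 4.00 × 601 / (2 × 1.0) = 1202 nm.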